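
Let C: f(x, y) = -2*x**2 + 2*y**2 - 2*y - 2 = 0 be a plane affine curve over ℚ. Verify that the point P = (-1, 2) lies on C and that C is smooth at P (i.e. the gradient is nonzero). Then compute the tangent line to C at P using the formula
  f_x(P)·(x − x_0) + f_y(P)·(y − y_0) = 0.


Tangent line at P: 4*x + 6*y - 8 = 0.

Step 1: f(-1, 2) = 0, so P lies on C.
Step 2: partial derivatives
  f_x(x, y) = -4*x, f_y(x, y) = 4*y - 2.
  f_x(P) = 4, f_y(P) = 6 (gradient nonzero, so P is smooth).
Step 3: tangent line at P: 4·(x − -1) + 6·(y − 2) = 0.
Expanding: 4*x + 6*y - 8 = 0.


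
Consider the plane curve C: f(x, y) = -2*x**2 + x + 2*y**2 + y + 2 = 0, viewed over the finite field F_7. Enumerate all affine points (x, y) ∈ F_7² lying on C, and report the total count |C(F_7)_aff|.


Affine F_7-points: {(1, 5), (3, 5), (5, 4), (5, 6), (6, 4), (6, 6)}; count = 6.

For each of the 49 pairs (x, y) ∈ F_7², evaluate f(x, y) mod 7. Record the zeros.
  x = 0: [0↦2, 1↦5, 2↦5, 3↦2, 4↦3, 5↦1, 6↦3]  zeros at y ∈ ∅
  x = 1: [0↦1, 1↦4, 2↦4, 3↦1, 4↦2, 5↦0, 6↦2]  zeros at y ∈ {5}
  x = 2: [0↦3, 1↦6, 2↦6, 3↦3, 4↦4, 5↦2, 6↦4]  zeros at y ∈ ∅
  x = 3: [0↦1, 1↦4, 2↦4, 3↦1, 4↦2, 5↦0, 6↦2]  zeros at y ∈ {5}
  x = 4: [0↦2, 1↦5, 2↦5, 3↦2, 4↦3, 5↦1, 6↦3]  zeros at y ∈ ∅
  x = 5: [0↦6, 1↦2, 2↦2, 3↦6, 4↦0, 5↦5, 6↦0]  zeros at y ∈ {4, 6}
  x = 6: [0↦6, 1↦2, 2↦2, 3↦6, 4↦0, 5↦5, 6↦0]  zeros at y ∈ {4, 6}
Collecting zeros: affine points = {(1, 5), (3, 5), (5, 4), (5, 6), (6, 4), (6, 6)}.
Total count |C(F_7)_aff| = 6.


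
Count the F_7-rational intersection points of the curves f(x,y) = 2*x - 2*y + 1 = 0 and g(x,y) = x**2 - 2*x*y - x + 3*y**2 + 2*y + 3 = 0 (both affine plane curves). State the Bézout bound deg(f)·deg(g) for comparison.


Common zeros: ∅; count = 0; Bézout bound = 2.

deg(f) = 1, deg(g) = 2, so Bézout bound = 2.
Scan x ∈ F_7. For each x, list the y ∈ F_7 with f(x, y) ≡ 0 and those with g(x, y) ≡ 0 (mod 7); the common zeros in that column are the intersection.
  x = 0: f ≡ 0 at y ∈ {4}; g ≡ 0 at y ∈ ∅; common: ∅.
  x = 1: f ≡ 0 at y ∈ {5}; g ≡ 0 at y ∈ ∅; common: ∅.
  x = 2: f ≡ 0 at y ∈ {6}; g ≡ 0 at y ∈ {5}; common: ∅.
  x = 3: f ≡ 0 at y ∈ {0}; g ≡ 0 at y ∈ ∅; common: ∅.
  x = 4: f ≡ 0 at y ∈ {1}; g ≡ 0 at y ∈ ∅; common: ∅.
  x = 5: f ≡ 0 at y ∈ {2}; g ≡ 0 at y ∈ ∅; common: ∅.
  x = 6: f ≡ 0 at y ∈ {3}; g ≡ 0 at y ∈ ∅; common: ∅.
Collecting: common zeros = ∅, so the count is 0.
Comparison with the Bézout bound: 0 ≤ 2 = deg(f)·deg(g), as expected for curves with no common component (the affine F_7-count falls short of the bound because intersections may lie at infinity, over extension fields, or carry multiplicity).


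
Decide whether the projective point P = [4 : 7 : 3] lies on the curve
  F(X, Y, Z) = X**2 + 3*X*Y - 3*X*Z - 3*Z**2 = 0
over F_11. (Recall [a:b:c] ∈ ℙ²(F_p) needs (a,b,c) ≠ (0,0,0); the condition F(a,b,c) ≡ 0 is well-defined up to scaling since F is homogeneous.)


F(4,7,3) ≡ 4 (mod 11); P is NOT on the curve.

Evaluate F(4, 7, 3) term-by-term (mod 11).
  X**2 ↦ 1·16·1·1 = 16
  3*X*Y ↦ 3·4·7·1 = 84
  -3*X*Z ↦ -3·4·1·3 = -36
  -3*Z**2 ↦ -3·1·1·9 = -27
Sum: F(4, 7, 3) = (16) + (84) + (-36) + (-27) = 37.
Reducing mod 11: 37 ≡ 4 (mod 11).
Since F(a, b, c) ≡ 4 ≠ 0 (mod 11), P does NOT lie on the curve.


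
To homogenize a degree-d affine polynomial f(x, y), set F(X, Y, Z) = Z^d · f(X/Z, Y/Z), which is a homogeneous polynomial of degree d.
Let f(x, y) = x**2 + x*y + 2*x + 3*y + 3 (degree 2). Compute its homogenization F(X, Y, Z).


F(X, Y, Z) = X**2 + X*Y + 2*X*Z + 3*Y*Z + 3*Z**2

deg(f) = 2.
Substitute x = X/Z, y = Y/Z into f, then multiply by Z^2.
  monomial 1·x^2·y^0 ↦ 1·X^2·Y^0·Z^0.
  monomial 1·x^1·y^1 ↦ 1·X^1·Y^1·Z^0.
  monomial 2·x^1·y^0 ↦ 2·X^1·Y^0·Z^1.
  monomial 3·x^0·y^1 ↦ 3·X^0·Y^1·Z^1.
  monomial 3·x^0·y^0 ↦ 3·X^0·Y^0·Z^2.
Collecting: F(X, Y, Z) = X**2 + X*Y + 2*X*Z + 3*Y*Z + 3*Z**2.


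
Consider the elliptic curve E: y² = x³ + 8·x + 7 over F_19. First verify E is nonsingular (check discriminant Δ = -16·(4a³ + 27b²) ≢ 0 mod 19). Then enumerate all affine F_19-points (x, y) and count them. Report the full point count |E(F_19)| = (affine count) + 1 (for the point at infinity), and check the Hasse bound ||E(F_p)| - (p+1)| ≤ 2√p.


Affine points = {(0, 8), (0, 11), (1, 4), (1, 15), (3, 1), (3, 18), (5, 1), (5, 18), (6, 9), (6, 10), (7, 8), (7, 11), (10, 2), (10, 17), (11, 1), (11, 18), (12, 8), (12, 11), (13, 3), (13, 16), (15, 5), (15, 14), (18, 6), (18, 13)}; affine count = 24; |E(F_19)| = 25.

Discriminant check: Δ ∝ 4a³ + 27b² = 4·8³ + 27·7² = 4·512 + 27·49 ≡ 8 (mod 19). Nonzero ⇒ E is nonsingular.
For each x ∈ F_19, compute rhs = x³ + 8·x + 7 mod 19, then count y ∈ F_19 with y² ≡ rhs.
  x = 0: rhs = 7, matching y values: 8, 11 (2 points).
  x = 1: rhs = 16, matching y values: 4, 15 (2 points).
  x = 2: rhs = 12, matching y values: none (0 points).
  x = 3: rhs = 1, matching y values: 1, 18 (2 points).
  x = 4: rhs = 8, matching y values: none (0 points).
  x = 5: rhs = 1, matching y values: 1, 18 (2 points).
  x = 6: rhs = 5, matching y values: 9, 10 (2 points).
  x = 7: rhs = 7, matching y values: 8, 11 (2 points).
  x = 8: rhs = 13, matching y values: none (0 points).
  x = 9: rhs = 10, matching y values: none (0 points).
  x = 10: rhs = 4, matching y values: 2, 17 (2 points).
  x = 11: rhs = 1, matching y values: 1, 18 (2 points).
  x = 12: rhs = 7, matching y values: 8, 11 (2 points).
  x = 13: rhs = 9, matching y values: 3, 16 (2 points).
  x = 14: rhs = 13, matching y values: none (0 points).
  x = 15: rhs = 6, matching y values: 5, 14 (2 points).
  x = 16: rhs = 13, matching y values: none (0 points).
  x = 17: rhs = 2, matching y values: none (0 points).
  x = 18: rhs = 17, matching y values: 6, 13 (2 points).
Total affine count: 24.
Full point count |E(F_19)| = 24 + 1 = 25.
Hasse bound: |25 − (19+1)| = |5| = 5 ≤ 2√19 ≈ 8.7178 ✓.


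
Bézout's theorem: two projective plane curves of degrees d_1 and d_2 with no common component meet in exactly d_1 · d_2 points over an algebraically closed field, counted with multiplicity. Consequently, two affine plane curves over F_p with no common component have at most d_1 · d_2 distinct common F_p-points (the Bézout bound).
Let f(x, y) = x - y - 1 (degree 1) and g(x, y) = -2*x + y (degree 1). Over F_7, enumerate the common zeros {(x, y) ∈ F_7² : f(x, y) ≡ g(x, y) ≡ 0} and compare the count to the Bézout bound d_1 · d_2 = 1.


Common zeros: {(6, 5)}; count = 1; Bézout bound = 1.

deg(f) = 1, deg(g) = 1, so Bézout bound = 1.
Scan x ∈ F_7. For each x, list the y ∈ F_7 with f(x, y) ≡ 0 and those with g(x, y) ≡ 0 (mod 7); the common zeros in that column are the intersection.
  x = 0: f ≡ 0 at y ∈ {6}; g ≡ 0 at y ∈ {0}; common: ∅.
  x = 1: f ≡ 0 at y ∈ {0}; g ≡ 0 at y ∈ {2}; common: ∅.
  x = 2: f ≡ 0 at y ∈ {1}; g ≡ 0 at y ∈ {4}; common: ∅.
  x = 3: f ≡ 0 at y ∈ {2}; g ≡ 0 at y ∈ {6}; common: ∅.
  x = 4: f ≡ 0 at y ∈ {3}; g ≡ 0 at y ∈ {1}; common: ∅.
  x = 5: f ≡ 0 at y ∈ {4}; g ≡ 0 at y ∈ {3}; common: ∅.
  x = 6: f ≡ 0 at y ∈ {5}; g ≡ 0 at y ∈ {5}; common: {5}.
Collecting: common zeros = {(6, 5)}, so the count is 1.
Comparison with the Bézout bound: 1 ≤ 1 = deg(f)·deg(g), as expected for curves with no common component (the bound is attained).


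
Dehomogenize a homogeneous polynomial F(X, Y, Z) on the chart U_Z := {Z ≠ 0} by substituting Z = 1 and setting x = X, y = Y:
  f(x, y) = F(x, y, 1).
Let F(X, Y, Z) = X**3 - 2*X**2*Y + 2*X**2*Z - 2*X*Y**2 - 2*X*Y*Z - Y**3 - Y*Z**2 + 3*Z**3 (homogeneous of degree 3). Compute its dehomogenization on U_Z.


f(x, y) = x**3 - 2*x**2*y + 2*x**2 - 2*x*y**2 - 2*x*y - y**3 - y + 3

On U_Z we set Z = 1. Each monomial c·X^i·Y^j·Z^k in F becomes c·x^i·y^j·1^k = c·x^i·y^j.
Substituting Z = 1: F(X, Y, 1) = x**3 - 2*x**2*y + 2*x**2 - 2*x*y**2 - 2*x*y - y**3 - y + 3.
Note: deg(f) ≤ deg(F) = 3; strict inequality happens when F is divisible by Z (lost terms).


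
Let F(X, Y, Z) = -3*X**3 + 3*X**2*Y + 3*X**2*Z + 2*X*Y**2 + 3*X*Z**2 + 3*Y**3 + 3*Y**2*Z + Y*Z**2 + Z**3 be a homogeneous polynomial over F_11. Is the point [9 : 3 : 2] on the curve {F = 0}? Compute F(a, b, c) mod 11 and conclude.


F(9,3,2) ≡ 3 (mod 11); P is NOT on the curve.

Evaluate F(9, 3, 2) term-by-term (mod 11).
  -3*X**3 ↦ -3·729·1·1 = -2187
  3*X**2*Y ↦ 3·81·3·1 = 729
  3*X**2*Z ↦ 3·81·1·2 = 486
  2*X*Y**2 ↦ 2·9·9·1 = 162
  3*X*Z**2 ↦ 3·9·1·4 = 108
  3*Y**3 ↦ 3·1·27·1 = 81
  3*Y**2*Z ↦ 3·1·9·2 = 54
  Y*Z**2 ↦ 1·1·3·4 = 12
  Z**3 ↦ 1·1·1·8 = 8
Sum: F(9, 3, 2) = (-2187) + (729) + (486) + (162) + (108) + (81) + (54) + (12) + (8) = -547.
Reducing mod 11: -547 ≡ 3 (mod 11).
Since F(a, b, c) ≡ 3 ≠ 0 (mod 11), P does NOT lie on the curve.


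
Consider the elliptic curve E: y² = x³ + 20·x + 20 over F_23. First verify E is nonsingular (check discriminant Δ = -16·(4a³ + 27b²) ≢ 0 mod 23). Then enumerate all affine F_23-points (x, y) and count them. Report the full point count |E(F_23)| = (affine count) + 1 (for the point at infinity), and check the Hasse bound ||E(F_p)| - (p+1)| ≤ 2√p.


Affine points = {(1, 8), (1, 15), (4, 7), (4, 16), (8, 5), (8, 18), (9, 3), (9, 20), (10, 1), (10, 22), (13, 4), (13, 19), (14, 10), (14, 13), (17, 11), (17, 12), (18, 5), (18, 18), (20, 5), (20, 18), (21, 8), (21, 15)}; affine count = 22; |E(F_23)| = 23.

Discriminant check: Δ ∝ 4a³ + 27b² = 4·20³ + 27·20² = 4·8000 + 27·400 ≡ 20 (mod 23). Nonzero ⇒ E is nonsingular.
For each x ∈ F_23, compute rhs = x³ + 20·x + 20 mod 23, then count y ∈ F_23 with y² ≡ rhs.
  x = 0: rhs = 20, matching y values: none (0 points).
  x = 1: rhs = 18, matching y values: 8, 15 (2 points).
  x = 2: rhs = 22, matching y values: none (0 points).
  x = 3: rhs = 15, matching y values: none (0 points).
  x = 4: rhs = 3, matching y values: 7, 16 (2 points).
  x = 5: rhs = 15, matching y values: none (0 points).
  x = 6: rhs = 11, matching y values: none (0 points).
  x = 7: rhs = 20, matching y values: none (0 points).
  x = 8: rhs = 2, matching y values: 5, 18 (2 points).
  x = 9: rhs = 9, matching y values: 3, 20 (2 points).
  x = 10: rhs = 1, matching y values: 1, 22 (2 points).
  x = 11: rhs = 7, matching y values: none (0 points).
  x = 12: rhs = 10, matching y values: none (0 points).
  x = 13: rhs = 16, matching y values: 4, 19 (2 points).
  x = 14: rhs = 8, matching y values: 10, 13 (2 points).
  x = 15: rhs = 15, matching y values: none (0 points).
  x = 16: rhs = 20, matching y values: none (0 points).
  x = 17: rhs = 6, matching y values: 11, 12 (2 points).
  x = 18: rhs = 2, matching y values: 5, 18 (2 points).
  x = 19: rhs = 14, matching y values: none (0 points).
  x = 20: rhs = 2, matching y values: 5, 18 (2 points).
  x = 21: rhs = 18, matching y values: 8, 15 (2 points).
  x = 22: rhs = 22, matching y values: none (0 points).
Total affine count: 22.
Full point count |E(F_23)| = 22 + 1 = 23.
Hasse bound: |23 − (23+1)| = |-1| = 1 ≤ 2√23 ≈ 9.5917 ✓.


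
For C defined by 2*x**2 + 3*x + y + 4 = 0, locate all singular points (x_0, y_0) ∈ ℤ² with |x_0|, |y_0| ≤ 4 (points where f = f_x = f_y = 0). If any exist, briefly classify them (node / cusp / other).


No singular points in the scanned grid; C is smooth there.

Compute partial derivatives:
  f_x = 4*x + 3.
  f_y = 1.
f_y = 1 is a nonzero constant, so f_y never vanishes: no point (x, y) can satisfy f = f_x = f_y = 0. In particular no (x, y) ∈ {−4, ..., 4}² is singular; the curve is smooth.


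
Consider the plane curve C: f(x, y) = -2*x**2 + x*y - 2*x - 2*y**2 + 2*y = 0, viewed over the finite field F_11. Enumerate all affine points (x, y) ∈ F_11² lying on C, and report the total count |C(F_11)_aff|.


Affine F_11-points: {(0, 0), (0, 1), (3, 2), (3, 6), (5, 1), (5, 8), (8, 2), (8, 3), (9, 3), (9, 8), (10, 0), (10, 6)}; count = 12.

For each of the 121 pairs (x, y) ∈ F_11², evaluate f(x, y) mod 11. Record the zeros.
  x = 0: [0↦0, 1↦0, 2↦7, 3↦10, 4↦9, 5↦4, 6↦6, 7↦4, 8↦9, 9↦10, 10↦7]  zeros at y ∈ {0, 1}
  x = 1: [0↦7, 1↦8, 2↦5, 3↦9, 4↦9, 5↦5, 6↦8, 7↦7, 8↦2, 9↦4, 10↦2]  zeros at y ∈ ∅
  x = 2: [0↦10, 1↦1, 2↦10, 3↦4, 4↦5, 5↦2, 6↦6, 7↦6, 8↦2, 9↦5, 10↦4]  zeros at y ∈ ∅
  x = 3: [0↦9, 1↦1, 2↦0, 3↦6, 4↦8, 5↦6, 6↦0, 7↦1, 8↦9, 9↦2, 10↦2]  zeros at y ∈ {2, 6}
  x = 4: [0↦4, 1↦8, 2↦8, 3↦4, 4↦7, 5↦6, 6↦1, 7↦3, 8↦1, 9↦6, 10↦7]  zeros at y ∈ ∅
  x = 5: [0↦6, 1↦0, 2↦1, 3↦9, 4↦2, 5↦2, 6↦9, 7↦1, 8↦0, 9↦6, 10↦8]  zeros at y ∈ {1, 8}
  x = 6: [0↦4, 1↦10, 2↦1, 3↦10, 4↦4, 5↦5, 6↦2, 7↦6, 8↦6, 9↦2, 10↦5]  zeros at y ∈ ∅
  x = 7: [0↦9, 1↦5, 2↦8, 3↦7, 4↦2, 5↦4, 6↦2, 7↦7, 8↦8, 9↦5, 10↦9]  zeros at y ∈ ∅
  x = 8: [0↦10, 1↦7, 2↦0, 3↦0, 4↦7, 5↦10, 6↦9, 7↦4, 8↦6, 9↦4, 10↦9]  zeros at y ∈ {2, 3}
  x = 9: [0↦7, 1↦5, 2↦10, 3↦0, 4↦8, 5↦1, 6↦1, 7↦8, 8↦0, 9↦10, 10↦5]  zeros at y ∈ {3, 8}
  x = 10: [0↦0, 1↦10, 2↦5, 3↦7, 4↦5, 5↦10, 6↦0, 7↦8, 8↦1, 9↦1, 10↦8]  zeros at y ∈ {0, 6}
Collecting zeros: affine points = {(0, 0), (0, 1), (3, 2), (3, 6), (5, 1), (5, 8), (8, 2), (8, 3), (9, 3), (9, 8), (10, 0), (10, 6)}.
Total count |C(F_11)_aff| = 12.


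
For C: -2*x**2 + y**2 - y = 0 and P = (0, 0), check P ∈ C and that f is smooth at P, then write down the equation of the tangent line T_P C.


Tangent line at P: -y = 0.

Step 1: f(0, 0) = 0, so P lies on C.
Step 2: partial derivatives
  f_x(x, y) = -4*x, f_y(x, y) = 2*y - 1.
  f_x(P) = 0, f_y(P) = -1 (gradient nonzero, so P is smooth).
Step 3: tangent line at P: 0·(x − 0) + -1·(y − 0) = 0.
Expanding: -y = 0.


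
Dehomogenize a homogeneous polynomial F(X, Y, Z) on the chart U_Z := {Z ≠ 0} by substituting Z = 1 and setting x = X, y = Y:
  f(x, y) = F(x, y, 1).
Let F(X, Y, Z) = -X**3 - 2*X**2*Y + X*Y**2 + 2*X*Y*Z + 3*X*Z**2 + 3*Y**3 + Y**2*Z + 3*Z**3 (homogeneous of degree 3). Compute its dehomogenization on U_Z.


f(x, y) = -x**3 - 2*x**2*y + x*y**2 + 2*x*y + 3*x + 3*y**3 + y**2 + 3

On U_Z we set Z = 1. Each monomial c·X^i·Y^j·Z^k in F becomes c·x^i·y^j·1^k = c·x^i·y^j.
Substituting Z = 1: F(X, Y, 1) = -x**3 - 2*x**2*y + x*y**2 + 2*x*y + 3*x + 3*y**3 + y**2 + 3.
Note: deg(f) ≤ deg(F) = 3; strict inequality happens when F is divisible by Z (lost terms).


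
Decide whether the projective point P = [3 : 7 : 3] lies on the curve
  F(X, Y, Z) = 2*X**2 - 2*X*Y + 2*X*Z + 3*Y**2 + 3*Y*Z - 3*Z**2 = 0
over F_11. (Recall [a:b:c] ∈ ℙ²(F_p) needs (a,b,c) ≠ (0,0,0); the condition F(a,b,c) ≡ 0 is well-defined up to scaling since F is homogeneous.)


F(3,7,3) ≡ 1 (mod 11); P is NOT on the curve.

Evaluate F(3, 7, 3) term-by-term (mod 11).
  2*X**2 ↦ 2·9·1·1 = 18
  -2*X*Y ↦ -2·3·7·1 = -42
  2*X*Z ↦ 2·3·1·3 = 18
  3*Y**2 ↦ 3·1·49·1 = 147
  3*Y*Z ↦ 3·1·7·3 = 63
  -3*Z**2 ↦ -3·1·1·9 = -27
Sum: F(3, 7, 3) = (18) + (-42) + (18) + (147) + (63) + (-27) = 177.
Reducing mod 11: 177 ≡ 1 (mod 11).
Since F(a, b, c) ≡ 1 ≠ 0 (mod 11), P does NOT lie on the curve.


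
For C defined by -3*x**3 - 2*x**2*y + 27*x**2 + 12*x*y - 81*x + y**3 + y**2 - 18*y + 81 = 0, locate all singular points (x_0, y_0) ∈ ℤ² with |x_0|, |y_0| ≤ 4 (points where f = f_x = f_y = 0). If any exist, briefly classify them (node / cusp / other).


Singular points: {(3, 0)}; classification: cusp.

Compute partial derivatives:
  f_x = -9*x**2 - 4*x*y + 54*x + 12*y - 81.
  f_y = -2*x**2 + 12*x + 3*y**2 + 2*y - 18.
Scan x_0 ∈ {−4, ..., 4}. For each x_0, f_y(x_0, y) is a polynomial in y; find its integer roots y ∈ {−4, ..., 4}, then test f_x and f at those candidates.
  x = -4: f_y(-4, y) = 3*y**2 + 2*y - 98; no integer root y with |y| ≤ 4.
  x = -3: f_y(-3, y) = 3*y**2 + 2*y - 72; no integer root y with |y| ≤ 4.
  x = -2: f_y(-2, y) = 3*y**2 + 2*y - 50; no integer root y with |y| ≤ 4.
  x = -1: f_y(-1, y) = 3*y**2 + 2*y - 32; no integer root y with |y| ≤ 4.
  x = 0: f_y(0, y) = 3*y**2 + 2*y - 18; no integer root y with |y| ≤ 4.
  x = 1: f_y(1, y) = 3*y**2 + 2*y - 8; vanishes at y ∈ {-2}. (1, -2): f_x = -52 ≠ 0.
  x = 2: f_y(2, y) = 3*y**2 + 2*y - 2; no integer root y with |y| ≤ 4.
  x = 3: f_y(3, y) = 3*y**2 + 2*y; vanishes at y ∈ {0}. (3, 0): f_x = 0, f = 0 — SINGULAR.
  x = 4: f_y(4, y) = 3*y**2 + 2*y - 2; no integer root y with |y| ≤ 4.
Only singular point on the grid: (3, 0).
Classify: substitute x = 3 + u, y = 0 + v and expand: f = -3*u**3 - 2*u**2*v + v**3 + v**2.
No constant or linear terms (consistent with a singular point). Quadratic part: v**2. Cubic part: -3*u**3 - 2*u**2*v + v**3.
The quadratic part v**2 is a perfect square, so there is a single (double) tangent line v = 0, i.e. y = 0. Restricting the cubic part to that line (v = 0) leaves -3*u**3 ≠ 0, so f is not divisible by v and the branch is v² ≈ 3*u**3 to lowest order — this is a cusp.
Classification: cusp.


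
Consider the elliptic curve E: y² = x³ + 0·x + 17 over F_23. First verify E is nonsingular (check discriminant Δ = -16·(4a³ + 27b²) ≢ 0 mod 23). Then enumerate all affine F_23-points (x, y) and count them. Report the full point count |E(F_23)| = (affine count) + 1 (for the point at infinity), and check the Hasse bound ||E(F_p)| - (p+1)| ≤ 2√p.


Affine points = {(1, 8), (1, 15), (2, 5), (2, 18), (4, 9), (4, 14), (5, 2), (5, 21), (6, 7), (6, 16), (8, 0), (13, 11), (13, 12), (14, 1), (14, 22), (17, 10), (17, 13), (20, 6), (20, 17), (21, 3), (21, 20), (22, 4), (22, 19)}; affine count = 23; |E(F_23)| = 24.

Discriminant check: Δ ∝ 4a³ + 27b² = 4·0³ + 27·17² = 4·0 + 27·289 ≡ 6 (mod 23). Nonzero ⇒ E is nonsingular.
For each x ∈ F_23, compute rhs = x³ + 0·x + 17 mod 23, then count y ∈ F_23 with y² ≡ rhs.
  x = 0: rhs = 17, matching y values: none (0 points).
  x = 1: rhs = 18, matching y values: 8, 15 (2 points).
  x = 2: rhs = 2, matching y values: 5, 18 (2 points).
  x = 3: rhs = 21, matching y values: none (0 points).
  x = 4: rhs = 12, matching y values: 9, 14 (2 points).
  x = 5: rhs = 4, matching y values: 2, 21 (2 points).
  x = 6: rhs = 3, matching y values: 7, 16 (2 points).
  x = 7: rhs = 15, matching y values: none (0 points).
  x = 8: rhs = 0, matching y values: 0 (1 points).
  x = 9: rhs = 10, matching y values: none (0 points).
  x = 10: rhs = 5, matching y values: none (0 points).
  x = 11: rhs = 14, matching y values: none (0 points).
  x = 12: rhs = 20, matching y values: none (0 points).
  x = 13: rhs = 6, matching y values: 11, 12 (2 points).
  x = 14: rhs = 1, matching y values: 1, 22 (2 points).
  x = 15: rhs = 11, matching y values: none (0 points).
  x = 16: rhs = 19, matching y values: none (0 points).
  x = 17: rhs = 8, matching y values: 10, 13 (2 points).
  x = 18: rhs = 7, matching y values: none (0 points).
  x = 19: rhs = 22, matching y values: none (0 points).
  x = 20: rhs = 13, matching y values: 6, 17 (2 points).
  x = 21: rhs = 9, matching y values: 3, 20 (2 points).
  x = 22: rhs = 16, matching y values: 4, 19 (2 points).
Total affine count: 23.
Full point count |E(F_23)| = 23 + 1 = 24.
Hasse bound: |24 − (23+1)| = |0| = 0 ≤ 2√23 ≈ 9.5917 ✓.


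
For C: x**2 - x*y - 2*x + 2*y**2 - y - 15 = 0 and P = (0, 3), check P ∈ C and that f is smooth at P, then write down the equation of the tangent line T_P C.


Tangent line at P: -5*x + 11*y - 33 = 0.

Step 1: f(0, 3) = 0, so P lies on C.
Step 2: partial derivatives
  f_x(x, y) = 2*x - y - 2, f_y(x, y) = -x + 4*y - 1.
  f_x(P) = -5, f_y(P) = 11 (gradient nonzero, so P is smooth).
Step 3: tangent line at P: -5·(x − 0) + 11·(y − 3) = 0.
Expanding: -5*x + 11*y - 33 = 0.


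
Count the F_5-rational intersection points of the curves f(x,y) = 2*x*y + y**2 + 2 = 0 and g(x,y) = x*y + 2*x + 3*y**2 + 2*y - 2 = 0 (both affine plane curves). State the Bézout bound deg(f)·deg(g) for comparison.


Common zeros: ∅; count = 0; Bézout bound = 4.

deg(f) = 2, deg(g) = 2, so Bézout bound = 4.
Scan x ∈ F_5. For each x, list the y ∈ F_5 with f(x, y) ≡ 0 and those with g(x, y) ≡ 0 (mod 5); the common zeros in that column are the intersection.
  x = 0: f ≡ 0 at y ∈ ∅; g ≡ 0 at y ∈ ∅; common: ∅.
  x = 1: f ≡ 0 at y ∈ {1, 2}; g ≡ 0 at y ∈ {0, 4}; common: ∅.
  x = 2: f ≡ 0 at y ∈ ∅; g ≡ 0 at y ∈ ∅; common: ∅.
  x = 3: f ≡ 0 at y ∈ ∅; g ≡ 0 at y ∈ ∅; common: ∅.
  x = 4: f ≡ 0 at y ∈ {3, 4}; g ≡ 0 at y ∈ {1, 2}; common: ∅.
Collecting: common zeros = ∅, so the count is 0.
Comparison with the Bézout bound: 0 ≤ 4 = deg(f)·deg(g), as expected for curves with no common component (the affine F_5-count falls short of the bound because intersections may lie at infinity, over extension fields, or carry multiplicity).


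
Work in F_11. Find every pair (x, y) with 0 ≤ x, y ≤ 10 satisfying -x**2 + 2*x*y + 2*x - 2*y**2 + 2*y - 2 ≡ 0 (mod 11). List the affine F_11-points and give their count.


Affine F_11-points: {(2, 5), (2, 9), (4, 6), (4, 10), (7, 9), (7, 10), (8, 2), (8, 7), (9, 2), (9, 8), (10, 5), (10, 6)}; count = 12.

For each of the 121 pairs (x, y) ∈ F_11², evaluate f(x, y) mod 11. Record the zeros.
  x = 0: [0↦9, 1↦9, 2↦5, 3↦8, 4↦7, 5↦2, 6↦4, 7↦2, 8↦7, 9↦8, 10↦5]  zeros at y ∈ ∅
  x = 1: [0↦10, 1↦1, 2↦10, 3↦4, 4↦5, 5↦2, 6↦6, 7↦6, 8↦2, 9↦5, 10↦4]  zeros at y ∈ ∅
  x = 2: [0↦9, 1↦2, 2↦2, 3↦9, 4↦1, 5↦0, 6↦6, 7↦8, 8↦6, 9↦0, 10↦1]  zeros at y ∈ {5, 9}
  x = 3: [0↦6, 1↦1, 2↦3, 3↦1, 4↦6, 5↦7, 6↦4, 7↦8, 8↦8, 9↦4, 10↦7]  zeros at y ∈ ∅
  x = 4: [0↦1, 1↦9, 2↦2, 3↦2, 4↦9, 5↦1, 6↦0, 7↦6, 8↦8, 9↦6, 10↦0]  zeros at y ∈ {6, 10}
  x = 5: [0↦5, 1↦4, 2↦10, 3↦1, 4↦10, 5↦4, 6↦5, 7↦2, 8↦6, 9↦6, 10↦2]  zeros at y ∈ ∅
  x = 6: [0↦7, 1↦8, 2↦5, 3↦9, 4↦9, 5↦5, 6↦8, 7↦7, 8↦2, 9↦4, 10↦2]  zeros at y ∈ ∅
  x = 7: [0↦7, 1↦10, 2↦9, 3↦4, 4↦6, 5↦4, 6↦9, 7↦10, 8↦7, 9↦0, 10↦0]  zeros at y ∈ {9, 10}
  x = 8: [0↦5, 1↦10, 2↦0, 3↦8, 4↦1, 5↦1, 6↦8, 7↦0, 8↦10, 9↦5, 10↦7]  zeros at y ∈ {2, 7}
  x = 9: [0↦1, 1↦8, 2↦0, 3↦10, 4↦5, 5↦7, 6↦5, 7↦10, 8↦0, 9↦8, 10↦1]  zeros at y ∈ {2, 8}
  x = 10: [0↦6, 1↦4, 2↦9, 3↦10, 4↦7, 5↦0, 6↦0, 7↦7, 8↦10, 9↦9, 10↦4]  zeros at y ∈ {5, 6}
Collecting zeros: affine points = {(2, 5), (2, 9), (4, 6), (4, 10), (7, 9), (7, 10), (8, 2), (8, 7), (9, 2), (9, 8), (10, 5), (10, 6)}.
Total count |C(F_11)_aff| = 12.


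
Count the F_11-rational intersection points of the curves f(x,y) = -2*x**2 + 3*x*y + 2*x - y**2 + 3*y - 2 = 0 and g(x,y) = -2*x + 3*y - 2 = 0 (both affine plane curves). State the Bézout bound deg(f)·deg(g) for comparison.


Common zeros: ∅; count = 0; Bézout bound = 2.

deg(f) = 2, deg(g) = 1, so Bézout bound = 2.
Scan x ∈ F_11. For each x, list the y ∈ F_11 with f(x, y) ≡ 0 and those with g(x, y) ≡ 0 (mod 11); the common zeros in that column are the intersection.
  x = 0: f ≡ 0 at y ∈ {1, 2}; g ≡ 0 at y ∈ {8}; common: ∅.
  x = 1: f ≡ 0 at y ∈ ∅; g ≡ 0 at y ∈ {5}; common: ∅.
  x = 2: f ≡ 0 at y ∈ ∅; g ≡ 0 at y ∈ {2}; common: ∅.
  x = 3: f ≡ 0 at y ∈ {6}; g ≡ 0 at y ∈ {10}; common: ∅.
  x = 4: f ≡ 0 at y ∈ {2}; g ≡ 0 at y ∈ {7}; common: ∅.
  x = 5: f ≡ 0 at y ∈ ∅; g ≡ 0 at y ∈ {4}; common: ∅.
  x = 6: f ≡ 0 at y ∈ ∅; g ≡ 0 at y ∈ {1}; common: ∅.
  x = 7: f ≡ 0 at y ∈ {6, 7}; g ≡ 0 at y ∈ {9}; common: ∅.
  x = 8: f ≡ 0 at y ∈ {1, 4}; g ≡ 0 at y ∈ {6}; common: ∅.
  x = 9: f ≡ 0 at y ∈ ∅; g ≡ 0 at y ∈ {3}; common: ∅.
  x = 10: f ≡ 0 at y ∈ {4, 7}; g ≡ 0 at y ∈ {0}; common: ∅.
Collecting: common zeros = ∅, so the count is 0.
Comparison with the Bézout bound: 0 ≤ 2 = deg(f)·deg(g), as expected for curves with no common component (the affine F_11-count falls short of the bound because intersections may lie at infinity, over extension fields, or carry multiplicity).


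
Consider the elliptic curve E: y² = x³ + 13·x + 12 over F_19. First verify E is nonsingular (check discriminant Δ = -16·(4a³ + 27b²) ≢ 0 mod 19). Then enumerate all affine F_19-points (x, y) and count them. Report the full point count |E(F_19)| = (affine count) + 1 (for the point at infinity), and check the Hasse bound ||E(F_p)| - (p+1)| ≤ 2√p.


Affine points = {(1, 8), (1, 11), (7, 3), (7, 16), (8, 1), (8, 18), (11, 2), (11, 17), (17, 4), (17, 15), (18, 6), (18, 13)}; affine count = 12; |E(F_19)| = 13.

Discriminant check: Δ ∝ 4a³ + 27b² = 4·13³ + 27·12² = 4·2197 + 27·144 ≡ 3 (mod 19). Nonzero ⇒ E is nonsingular.
For each x ∈ F_19, compute rhs = x³ + 13·x + 12 mod 19, then count y ∈ F_19 with y² ≡ rhs.
  x = 0: rhs = 12, matching y values: none (0 points).
  x = 1: rhs = 7, matching y values: 8, 11 (2 points).
  x = 2: rhs = 8, matching y values: none (0 points).
  x = 3: rhs = 2, matching y values: none (0 points).
  x = 4: rhs = 14, matching y values: none (0 points).
  x = 5: rhs = 12, matching y values: none (0 points).
  x = 6: rhs = 2, matching y values: none (0 points).
  x = 7: rhs = 9, matching y values: 3, 16 (2 points).
  x = 8: rhs = 1, matching y values: 1, 18 (2 points).
  x = 9: rhs = 3, matching y values: none (0 points).
  x = 10: rhs = 2, matching y values: none (0 points).
  x = 11: rhs = 4, matching y values: 2, 17 (2 points).
  x = 12: rhs = 15, matching y values: none (0 points).
  x = 13: rhs = 3, matching y values: none (0 points).
  x = 14: rhs = 12, matching y values: none (0 points).
  x = 15: rhs = 10, matching y values: none (0 points).
  x = 16: rhs = 3, matching y values: none (0 points).
  x = 17: rhs = 16, matching y values: 4, 15 (2 points).
  x = 18: rhs = 17, matching y values: 6, 13 (2 points).
Total affine count: 12.
Full point count |E(F_19)| = 12 + 1 = 13.
Hasse bound: |13 − (19+1)| = |-7| = 7 ≤ 2√19 ≈ 8.7178 ✓.


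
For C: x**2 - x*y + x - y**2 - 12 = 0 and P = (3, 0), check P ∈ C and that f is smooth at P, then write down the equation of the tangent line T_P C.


Tangent line at P: 7*x - 3*y - 21 = 0.

Step 1: f(3, 0) = 0, so P lies on C.
Step 2: partial derivatives
  f_x(x, y) = 2*x - y + 1, f_y(x, y) = -x - 2*y.
  f_x(P) = 7, f_y(P) = -3 (gradient nonzero, so P is smooth).
Step 3: tangent line at P: 7·(x − 3) + -3·(y − 0) = 0.
Expanding: 7*x - 3*y - 21 = 0.


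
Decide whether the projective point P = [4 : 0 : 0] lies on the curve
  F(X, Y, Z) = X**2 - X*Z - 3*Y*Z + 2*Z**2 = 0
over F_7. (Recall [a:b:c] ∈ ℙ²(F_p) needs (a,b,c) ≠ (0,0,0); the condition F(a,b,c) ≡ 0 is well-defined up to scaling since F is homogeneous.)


F(4,0,0) ≡ 2 (mod 7); P is NOT on the curve.

Evaluate F(4, 0, 0) term-by-term (mod 7).
  X**2 ↦ 1·16·1·1 = 16
  -X*Z ↦ -1·4·1·0 = 0
  -3*Y*Z ↦ -3·1·0·0 = 0
  2*Z**2 ↦ 2·1·1·0 = 0
Sum: F(4, 0, 0) = (16) + (0) + (0) + (0) = 16.
Reducing mod 7: 16 ≡ 2 (mod 7).
Since F(a, b, c) ≡ 2 ≠ 0 (mod 7), P does NOT lie on the curve.


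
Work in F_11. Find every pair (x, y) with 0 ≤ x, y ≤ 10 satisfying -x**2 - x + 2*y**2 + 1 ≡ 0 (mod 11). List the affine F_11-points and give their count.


Affine F_11-points: {(0, 4), (0, 7), (3, 0), (4, 2), (4, 9), (5, 3), (5, 8), (6, 2), (6, 9), (7, 0), (10, 4), (10, 7)}; count = 12.

For each of the 121 pairs (x, y) ∈ F_11², evaluate f(x, y) mod 11. Record the zeros.
  x = 0: [0↦1, 1↦3, 2↦9, 3↦8, 4↦0, 5↦7, 6↦7, 7↦0, 8↦8, 9↦9, 10↦3]  zeros at y ∈ {4, 7}
  x = 1: [0↦10, 1↦1, 2↦7, 3↦6, 4↦9, 5↦5, 6↦5, 7↦9, 8↦6, 9↦7, 10↦1]  zeros at y ∈ ∅
  x = 2: [0↦6, 1↦8, 2↦3, 3↦2, 4↦5, 5↦1, 6↦1, 7↦5, 8↦2, 9↦3, 10↦8]  zeros at y ∈ ∅
  x = 3: [0↦0, 1↦2, 2↦8, 3↦7, 4↦10, 5↦6, 6↦6, 7↦10, 8↦7, 9↦8, 10↦2]  zeros at y ∈ {0}
  x = 4: [0↦3, 1↦5, 2↦0, 3↦10, 4↦2, 5↦9, 6↦9, 7↦2, 8↦10, 9↦0, 10↦5]  zeros at y ∈ {2, 9}
  x = 5: [0↦4, 1↦6, 2↦1, 3↦0, 4↦3, 5↦10, 6↦10, 7↦3, 8↦0, 9↦1, 10↦6]  zeros at y ∈ {3, 8}
  x = 6: [0↦3, 1↦5, 2↦0, 3↦10, 4↦2, 5↦9, 6↦9, 7↦2, 8↦10, 9↦0, 10↦5]  zeros at y ∈ {2, 9}
  x = 7: [0↦0, 1↦2, 2↦8, 3↦7, 4↦10, 5↦6, 6↦6, 7↦10, 8↦7, 9↦8, 10↦2]  zeros at y ∈ {0}
  x = 8: [0↦6, 1↦8, 2↦3, 3↦2, 4↦5, 5↦1, 6↦1, 7↦5, 8↦2, 9↦3, 10↦8]  zeros at y ∈ ∅
  x = 9: [0↦10, 1↦1, 2↦7, 3↦6, 4↦9, 5↦5, 6↦5, 7↦9, 8↦6, 9↦7, 10↦1]  zeros at y ∈ ∅
  x = 10: [0↦1, 1↦3, 2↦9, 3↦8, 4↦0, 5↦7, 6↦7, 7↦0, 8↦8, 9↦9, 10↦3]  zeros at y ∈ {4, 7}
Collecting zeros: affine points = {(0, 4), (0, 7), (3, 0), (4, 2), (4, 9), (5, 3), (5, 8), (6, 2), (6, 9), (7, 0), (10, 4), (10, 7)}.
Total count |C(F_11)_aff| = 12.


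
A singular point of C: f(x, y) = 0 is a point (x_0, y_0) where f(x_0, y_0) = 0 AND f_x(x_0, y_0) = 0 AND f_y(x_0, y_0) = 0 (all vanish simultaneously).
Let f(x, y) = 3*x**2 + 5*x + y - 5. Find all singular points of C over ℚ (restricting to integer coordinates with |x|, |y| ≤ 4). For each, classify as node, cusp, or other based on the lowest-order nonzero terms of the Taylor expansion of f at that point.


No singular points in the scanned grid; C is smooth there.

Compute partial derivatives:
  f_x = 6*x + 5.
  f_y = 1.
f_y = 1 is a nonzero constant, so f_y never vanishes: no point (x, y) can satisfy f = f_x = f_y = 0. In particular no (x, y) ∈ {−4, ..., 4}² is singular; the curve is smooth.


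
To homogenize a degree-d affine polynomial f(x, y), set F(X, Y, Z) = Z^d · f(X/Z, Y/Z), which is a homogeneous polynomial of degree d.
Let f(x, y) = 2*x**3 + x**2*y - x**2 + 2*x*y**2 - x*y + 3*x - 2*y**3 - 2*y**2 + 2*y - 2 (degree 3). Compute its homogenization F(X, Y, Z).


F(X, Y, Z) = 2*X**3 + X**2*Y - X**2*Z + 2*X*Y**2 - X*Y*Z + 3*X*Z**2 - 2*Y**3 - 2*Y**2*Z + 2*Y*Z**2 - 2*Z**3

deg(f) = 3.
Substitute x = X/Z, y = Y/Z into f, then multiply by Z^3.
  monomial 2·x^3·y^0 ↦ 2·X^3·Y^0·Z^0.
  monomial 1·x^2·y^1 ↦ 1·X^2·Y^1·Z^0.
  monomial -1·x^2·y^0 ↦ -1·X^2·Y^0·Z^1.
  monomial 2·x^1·y^2 ↦ 2·X^1·Y^2·Z^0.
  monomial -1·x^1·y^1 ↦ -1·X^1·Y^1·Z^1.
  monomial 3·x^1·y^0 ↦ 3·X^1·Y^0·Z^2.
  monomial -2·x^0·y^3 ↦ -2·X^0·Y^3·Z^0.
  monomial -2·x^0·y^2 ↦ -2·X^0·Y^2·Z^1.
  monomial 2·x^0·y^1 ↦ 2·X^0·Y^1·Z^2.
  monomial -2·x^0·y^0 ↦ -2·X^0·Y^0·Z^3.
Collecting: F(X, Y, Z) = 2*X**3 + X**2*Y - X**2*Z + 2*X*Y**2 - X*Y*Z + 3*X*Z**2 - 2*Y**3 - 2*Y**2*Z + 2*Y*Z**2 - 2*Z**3.


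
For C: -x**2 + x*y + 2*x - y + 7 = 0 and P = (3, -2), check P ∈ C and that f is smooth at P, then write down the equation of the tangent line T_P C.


Tangent line at P: -6*x + 2*y + 22 = 0.

Step 1: f(3, -2) = 0, so P lies on C.
Step 2: partial derivatives
  f_x(x, y) = -2*x + y + 2, f_y(x, y) = x - 1.
  f_x(P) = -6, f_y(P) = 2 (gradient nonzero, so P is smooth).
Step 3: tangent line at P: -6·(x − 3) + 2·(y − -2) = 0.
Expanding: -6*x + 2*y + 22 = 0.


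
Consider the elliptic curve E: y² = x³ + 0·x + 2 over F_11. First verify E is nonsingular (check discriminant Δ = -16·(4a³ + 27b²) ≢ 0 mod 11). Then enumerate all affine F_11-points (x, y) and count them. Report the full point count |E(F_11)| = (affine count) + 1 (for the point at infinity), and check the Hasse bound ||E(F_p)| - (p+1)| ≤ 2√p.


Affine points = {(1, 5), (1, 6), (4, 0), (6, 3), (6, 8), (7, 2), (7, 9), (9, 4), (9, 7), (10, 1), (10, 10)}; affine count = 11; |E(F_11)| = 12.

Discriminant check: Δ ∝ 4a³ + 27b² = 4·0³ + 27·2² = 4·0 + 27·4 ≡ 9 (mod 11). Nonzero ⇒ E is nonsingular.
For each x ∈ F_11, compute rhs = x³ + 0·x + 2 mod 11, then count y ∈ F_11 with y² ≡ rhs.
  x = 0: rhs = 2, matching y values: none (0 points).
  x = 1: rhs = 3, matching y values: 5, 6 (2 points).
  x = 2: rhs = 10, matching y values: none (0 points).
  x = 3: rhs = 7, matching y values: none (0 points).
  x = 4: rhs = 0, matching y values: 0 (1 points).
  x = 5: rhs = 6, matching y values: none (0 points).
  x = 6: rhs = 9, matching y values: 3, 8 (2 points).
  x = 7: rhs = 4, matching y values: 2, 9 (2 points).
  x = 8: rhs = 8, matching y values: none (0 points).
  x = 9: rhs = 5, matching y values: 4, 7 (2 points).
  x = 10: rhs = 1, matching y values: 1, 10 (2 points).
Total affine count: 11.
Full point count |E(F_11)| = 11 + 1 = 12.
Hasse bound: |12 − (11+1)| = |0| = 0 ≤ 2√11 ≈ 6.6332 ✓.


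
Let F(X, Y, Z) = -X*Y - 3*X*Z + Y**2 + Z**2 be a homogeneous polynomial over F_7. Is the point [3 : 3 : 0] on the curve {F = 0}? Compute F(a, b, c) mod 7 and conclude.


F(3,3,0) ≡ 0 (mod 7); P is on the curve.

Evaluate F(3, 3, 0) term-by-term (mod 7).
  -X*Y ↦ -1·3·3·1 = -9
  -3*X*Z ↦ -3·3·1·0 = 0
  Y**2 ↦ 1·1·9·1 = 9
  Z**2 ↦ 1·1·1·0 = 0
Sum: F(3, 3, 0) = (-9) + (0) + (9) + (0) = 0.
Reducing mod 7: 0 ≡ 0 (mod 7).
Since F(a, b, c) ≡ 0 (mod 7), P lies on the curve.


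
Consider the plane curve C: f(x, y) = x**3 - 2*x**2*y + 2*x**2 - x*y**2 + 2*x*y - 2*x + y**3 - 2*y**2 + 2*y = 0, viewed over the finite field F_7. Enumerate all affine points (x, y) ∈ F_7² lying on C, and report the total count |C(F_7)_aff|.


Affine F_7-points: {(0, 0), (1, 3), (2, 1), (2, 2), (3, 2), (4, 2), (5, 4)}; count = 7.

For each of the 49 pairs (x, y) ∈ F_7², evaluate f(x, y) mod 7. Record the zeros.
  x = 0: [0↦0, 1↦1, 2↦4, 3↦1, 4↦5, 5↦1, 6↦2]  zeros at y ∈ {0}
  x = 1: [0↦1, 1↦1, 2↦1, 3↦0, 4↦4, 5↦5, 6↦2]  zeros at y ∈ {3}
  x = 2: [0↦5, 1↦0, 2↦0, 3↦4, 4↦4, 5↦6, 6↦2]  zeros at y ∈ {1, 2}
  x = 3: [0↦4, 1↦4, 2↦0, 3↦5, 4↦4, 5↦3, 6↦1]  zeros at y ∈ {2}
  x = 4: [0↦4, 1↦5, 2↦0, 3↦2, 4↦3, 5↦2, 6↦5]  zeros at y ∈ {2}
  x = 5: [0↦4, 1↦2, 2↦6, 3↦1, 4↦0, 5↦2, 6↦6]  zeros at y ∈ {4}
  x = 6: [0↦3, 1↦1, 2↦3, 3↦1, 4↦1, 5↦2, 6↦3]  zeros at y ∈ ∅
Collecting zeros: affine points = {(0, 0), (1, 3), (2, 1), (2, 2), (3, 2), (4, 2), (5, 4)}.
Total count |C(F_7)_aff| = 7.


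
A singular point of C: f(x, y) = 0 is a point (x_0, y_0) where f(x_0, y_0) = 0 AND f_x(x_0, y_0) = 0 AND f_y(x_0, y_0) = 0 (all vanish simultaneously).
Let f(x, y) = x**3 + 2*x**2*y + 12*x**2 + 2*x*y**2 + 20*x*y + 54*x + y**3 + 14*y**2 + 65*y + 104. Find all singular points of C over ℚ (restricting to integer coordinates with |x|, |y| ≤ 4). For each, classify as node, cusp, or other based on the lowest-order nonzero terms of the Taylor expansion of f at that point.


Singular points: {(-2, -3)}; classification: cusp.

Compute partial derivatives:
  f_x = 3*x**2 + 4*x*y + 24*x + 2*y**2 + 20*y + 54.
  f_y = 2*x**2 + 4*x*y + 20*x + 3*y**2 + 28*y + 65.
Scan x_0 ∈ {−4, ..., 4}. For each x_0, f_y(x_0, y) is a polynomial in y; find its integer roots y ∈ {−4, ..., 4}, then test f_x and f at those candidates.
  x = -4: f_y(-4, y) = 3*y**2 + 12*y + 17; no integer root y with |y| ≤ 4.
  x = -3: f_y(-3, y) = 3*y**2 + 16*y + 23; no integer root y with |y| ≤ 4.
  x = -2: f_y(-2, y) = 3*y**2 + 20*y + 33; vanishes at y ∈ {-3}. (-2, -3): f_x = 0, f = 0 — SINGULAR.
  x = -1: f_y(-1, y) = 3*y**2 + 24*y + 47; no integer root y with |y| ≤ 4.
  x = 0: f_y(0, y) = 3*y**2 + 28*y + 65; no integer root y with |y| ≤ 4.
  x = 1: f_y(1, y) = 3*y**2 + 32*y + 87; no integer root y with |y| ≤ 4.
  x = 2: f_y(2, y) = 3*y**2 + 36*y + 113; no integer root y with |y| ≤ 4.
  x = 3: f_y(3, y) = 3*y**2 + 40*y + 143; no integer root y with |y| ≤ 4.
  x = 4: f_y(4, y) = 3*y**2 + 44*y + 177; no integer root y with |y| ≤ 4.
Only singular point on the grid: (-2, -3).
Classify: substitute x = -2 + u, y = -3 + v and expand: f = u**3 + 2*u**2*v + 2*u*v**2 + v**3 + v**2.
No constant or linear terms (consistent with a singular point). Quadratic part: v**2. Cubic part: u**3 + 2*u**2*v + 2*u*v**2 + v**3.
The quadratic part v**2 is a perfect square, so there is a single (double) tangent line v = 0, i.e. y = -3. Restricting the cubic part to that line (v = 0) leaves u**3 ≠ 0, so f is not divisible by v and the branch is v² ≈ -u**3 to lowest order — this is a cusp.
Classification: cusp.


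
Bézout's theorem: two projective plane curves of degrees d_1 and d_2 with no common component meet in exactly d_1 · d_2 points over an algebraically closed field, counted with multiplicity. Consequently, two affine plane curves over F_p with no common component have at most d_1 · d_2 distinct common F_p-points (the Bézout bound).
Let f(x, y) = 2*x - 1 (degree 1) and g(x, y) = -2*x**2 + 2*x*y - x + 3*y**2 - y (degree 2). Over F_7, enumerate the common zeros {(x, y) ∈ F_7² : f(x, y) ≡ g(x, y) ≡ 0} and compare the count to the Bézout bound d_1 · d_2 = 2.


Common zeros: ∅; count = 0; Bézout bound = 2.

deg(f) = 1, deg(g) = 2, so Bézout bound = 2.
Scan x ∈ F_7. For each x, list the y ∈ F_7 with f(x, y) ≡ 0 and those with g(x, y) ≡ 0 (mod 7); the common zeros in that column are the intersection.
  x = 0: f ≡ 0 at y ∈ ∅; g ≡ 0 at y ∈ {0, 5}; common: ∅.
  x = 1: f ≡ 0 at y ∈ ∅; g ≡ 0 at y ∈ {4, 5}; common: ∅.
  x = 2: f ≡ 0 at y ∈ ∅; g ≡ 0 at y ∈ ∅; common: ∅.
  x = 3: f ≡ 0 at y ∈ ∅; g ≡ 0 at y ∈ {0, 3}; common: ∅.
  x = 4: f ≡ 0 at y ∈ {0, 1, 2, 3, 4, 5, 6}; g ≡ 0 at y ∈ ∅; common: ∅.
  x = 5: f ≡ 0 at y ∈ ∅; g ≡ 0 at y ∈ ∅; common: ∅.
  x = 6: f ≡ 0 at y ∈ ∅; g ≡ 0 at y ∈ {4}; common: ∅.
Collecting: common zeros = ∅, so the count is 0.
Comparison with the Bézout bound: 0 ≤ 2 = deg(f)·deg(g), as expected for curves with no common component (the affine F_7-count falls short of the bound because intersections may lie at infinity, over extension fields, or carry multiplicity).


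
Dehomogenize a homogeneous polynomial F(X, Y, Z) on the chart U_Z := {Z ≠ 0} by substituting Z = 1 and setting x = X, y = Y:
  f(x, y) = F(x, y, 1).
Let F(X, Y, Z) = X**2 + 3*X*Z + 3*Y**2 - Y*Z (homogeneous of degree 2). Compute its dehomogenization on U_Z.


f(x, y) = x**2 + 3*x + 3*y**2 - y

On U_Z we set Z = 1. Each monomial c·X^i·Y^j·Z^k in F becomes c·x^i·y^j·1^k = c·x^i·y^j.
Substituting Z = 1: F(X, Y, 1) = x**2 + 3*x + 3*y**2 - y.
Note: deg(f) ≤ deg(F) = 2; strict inequality happens when F is divisible by Z (lost terms).


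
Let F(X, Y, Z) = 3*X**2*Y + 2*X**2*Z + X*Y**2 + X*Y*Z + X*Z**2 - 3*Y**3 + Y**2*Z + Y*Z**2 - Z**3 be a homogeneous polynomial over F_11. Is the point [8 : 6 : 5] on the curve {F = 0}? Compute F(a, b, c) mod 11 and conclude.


F(8,6,5) ≡ 9 (mod 11); P is NOT on the curve.

Evaluate F(8, 6, 5) term-by-term (mod 11).
  3*X**2*Y ↦ 3·64·6·1 = 1152
  2*X**2*Z ↦ 2·64·1·5 = 640
  X*Y**2 ↦ 1·8·36·1 = 288
  X*Y*Z ↦ 1·8·6·5 = 240
  X*Z**2 ↦ 1·8·1·25 = 200
  -3*Y**3 ↦ -3·1·216·1 = -648
  Y**2*Z ↦ 1·1·36·5 = 180
  Y*Z**2 ↦ 1·1·6·25 = 150
  -Z**3 ↦ -1·1·1·125 = -125
Sum: F(8, 6, 5) = (1152) + (640) + (288) + (240) + (200) + (-648) + (180) + (150) + (-125) = 2077.
Reducing mod 11: 2077 ≡ 9 (mod 11).
Since F(a, b, c) ≡ 9 ≠ 0 (mod 11), P does NOT lie on the curve.


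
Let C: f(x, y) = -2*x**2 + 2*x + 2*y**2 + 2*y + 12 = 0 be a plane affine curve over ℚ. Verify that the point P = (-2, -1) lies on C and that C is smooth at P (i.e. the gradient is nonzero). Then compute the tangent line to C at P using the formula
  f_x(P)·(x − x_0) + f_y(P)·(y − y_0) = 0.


Tangent line at P: 10*x - 2*y + 18 = 0.

Step 1: f(-2, -1) = 0, so P lies on C.
Step 2: partial derivatives
  f_x(x, y) = 2 - 4*x, f_y(x, y) = 4*y + 2.
  f_x(P) = 10, f_y(P) = -2 (gradient nonzero, so P is smooth).
Step 3: tangent line at P: 10·(x − -2) + -2·(y − -1) = 0.
Expanding: 10*x - 2*y + 18 = 0.


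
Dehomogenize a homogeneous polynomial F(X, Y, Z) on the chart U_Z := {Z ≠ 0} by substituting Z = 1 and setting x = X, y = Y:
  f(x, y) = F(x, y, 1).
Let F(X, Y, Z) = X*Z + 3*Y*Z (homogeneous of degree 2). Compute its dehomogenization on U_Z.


f(x, y) = x + 3*y

On U_Z we set Z = 1. Each monomial c·X^i·Y^j·Z^k in F becomes c·x^i·y^j·1^k = c·x^i·y^j.
Substituting Z = 1: F(X, Y, 1) = x + 3*y.
Note: deg(f) ≤ deg(F) = 2; strict inequality happens when F is divisible by Z (lost terms).
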